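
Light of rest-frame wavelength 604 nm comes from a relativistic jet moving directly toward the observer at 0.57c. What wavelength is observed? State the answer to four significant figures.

Relativistic Doppler for wavelength: λ_obs = λ_src · √((1−β)/(1+β)).
With β = 0.57: factor = √(0.43/1.57) = 0.52334.
λ_obs = 604 × 0.52334 = 316.1 nm.

316.1 nm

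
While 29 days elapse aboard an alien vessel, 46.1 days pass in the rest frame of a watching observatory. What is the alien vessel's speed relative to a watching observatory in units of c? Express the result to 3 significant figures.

0.777c

γ = Δt/Δτ = 46.1/29 = 1.5897.
β = √(1 − 1/γ²) = √(1 − 0.395703) = √0.604297 = 0.777.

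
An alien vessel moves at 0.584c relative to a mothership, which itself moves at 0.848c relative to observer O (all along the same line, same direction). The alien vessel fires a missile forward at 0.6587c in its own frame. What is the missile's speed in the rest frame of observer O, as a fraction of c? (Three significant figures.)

0.991c

Compose velocities in two stages. Stage 1 (into S'): u₁ = (0.6587+0.584)/(1+0.6587×0.584) = 0.89746.
Stage 2 (into S): u = (0.89746+0.848)/(1+0.89746×0.848) = 0.99115, so the speed is 0.991c.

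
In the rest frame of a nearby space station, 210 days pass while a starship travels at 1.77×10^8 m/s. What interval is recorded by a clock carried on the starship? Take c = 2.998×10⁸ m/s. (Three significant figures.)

β = v/c = (1.77×10^8 m/s)/(2.998×10⁸ m/s) = 0.590394.
Lorentz factor: γ = (1 − 0.3485651)^(−1/2) = 1.239.
The moving clock records proper time: Δτ = Δt/γ = 210/1.239 = 169 days.

169 days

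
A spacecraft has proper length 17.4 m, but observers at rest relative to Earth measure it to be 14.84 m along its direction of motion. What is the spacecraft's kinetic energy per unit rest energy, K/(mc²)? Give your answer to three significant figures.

0.173

γ = L₀/L = 17.4/14.84 = 1.17251.
Since K = (γ−1)mc², K/(mc²) = 1.17251 − 1 = 0.173.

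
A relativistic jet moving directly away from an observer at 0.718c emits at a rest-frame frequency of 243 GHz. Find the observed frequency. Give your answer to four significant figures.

Relativistic Doppler (source moving away): f_obs = f_src · √((1−β)/(1+β)).
With β = 0.718: factor = √(0.282/1.718) = 0.40515.
f_obs = 243 × 0.40515 = 98.45 GHz.

98.45 GHz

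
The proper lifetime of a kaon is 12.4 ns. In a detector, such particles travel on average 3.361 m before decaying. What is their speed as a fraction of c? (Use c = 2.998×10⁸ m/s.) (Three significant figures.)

0.671c

Lab distance = (lab lifetime)·v = γτ·βc, so βγ = d/(cτ) = 3.361/(2.998×10⁸ × 1.240×10^-8) = 0.9041.
With βγ = 0.9041: γ² = 1 + (βγ)² = 1.817397, and β = (βγ)/γ = 0.9041/1.34811 = 0.671.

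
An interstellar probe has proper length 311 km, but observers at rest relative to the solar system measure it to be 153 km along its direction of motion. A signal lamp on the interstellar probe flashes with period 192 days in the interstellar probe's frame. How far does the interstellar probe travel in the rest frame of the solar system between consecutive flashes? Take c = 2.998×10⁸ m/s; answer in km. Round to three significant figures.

8.80×10^12 km

γ = L₀/L = 311/153 = 2.03268.
β = √(1 − 1/γ²) = 0.87062. Lab-frame period = γτ = 2.03268×192 days = 390.27 days. Distance = βc × γτ = 0.87062 × 2.998×10⁸ m/s × 33719328 s = 8.8011×10^15 m = 8.80×10^12 km.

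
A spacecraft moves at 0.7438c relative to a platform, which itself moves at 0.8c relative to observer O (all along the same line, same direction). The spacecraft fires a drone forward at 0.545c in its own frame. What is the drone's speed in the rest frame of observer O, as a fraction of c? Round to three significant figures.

Compose velocities in two stages. Stage 1 (into S'): u₁ = (0.545+0.7438)/(1+0.545×0.7438) = 0.91705.
Stage 2 (into S): u = (0.91705+0.8)/(1+0.91705×0.8) = 0.99043, so the speed is 0.990c.

0.990c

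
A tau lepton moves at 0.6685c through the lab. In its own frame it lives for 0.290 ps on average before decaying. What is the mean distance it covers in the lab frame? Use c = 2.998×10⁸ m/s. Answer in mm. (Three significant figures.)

0.0781 mm

β² = 0.44689225, so γ = 1/√0.55310775 = 1.3446.
Lab-frame lifetime: Δt = γτ = 1.3446 × 0.290 ps = 0.38993 ps.
Distance: d = vΔt = 0.6685 × 2.998×10⁸ m/s × 3.8993×10^-13 s = 7.81×10^-5 m = 0.0781 mm.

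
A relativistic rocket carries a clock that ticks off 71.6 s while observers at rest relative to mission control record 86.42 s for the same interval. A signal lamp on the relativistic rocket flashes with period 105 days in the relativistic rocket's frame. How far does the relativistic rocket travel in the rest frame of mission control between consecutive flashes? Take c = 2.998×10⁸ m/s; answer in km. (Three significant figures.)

1.84×10^12 km

From Δt = γΔτ: γ = 86.42/71.6 = 1.20698.
β = √(1 − 1/γ²) = 0.55997. Lab-frame period = γτ = 1.20698×105 days = 126.73 days. Distance = βc × γτ = 0.55997 × 2.998×10⁸ m/s × 10949472 s = 1.8382×10^15 m = 1.84×10^12 km.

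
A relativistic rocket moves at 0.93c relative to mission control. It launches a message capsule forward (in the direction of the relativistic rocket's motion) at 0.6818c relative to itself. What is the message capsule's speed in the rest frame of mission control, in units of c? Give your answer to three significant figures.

In units of c, u = (u' + v)/(1 + u'v) with u' = 0.6818 and v = 0.93.
Numerator: 0.6818 + 0.93 = 1.6118. Denominator: 1 + (0.6818)(0.93) = 1.634074.
u = 1.6118/1.634074 = 0.98637, so the speed is 0.986c.

0.986c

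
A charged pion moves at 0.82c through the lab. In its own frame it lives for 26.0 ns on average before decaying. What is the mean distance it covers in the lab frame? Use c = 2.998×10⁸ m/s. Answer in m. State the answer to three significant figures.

With β = 0.82, γ = 1/√(1 − 0.82²) = 1/√0.3276 = 1.7471.
Lab-frame lifetime: Δt = γτ = 1.7471 × 26.0 ns = 45.425 ns.
Distance: d = vΔt = 0.82 × 2.998×10⁸ m/s × 4.5425×10^-8 s = 11.2 m.

11.2 m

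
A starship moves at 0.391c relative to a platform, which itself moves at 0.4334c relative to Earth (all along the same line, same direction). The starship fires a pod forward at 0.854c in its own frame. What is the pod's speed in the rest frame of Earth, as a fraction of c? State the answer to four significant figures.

0.9731c

Compose velocities in two stages. Stage 1 (into S'): u₁ = (0.854+0.391)/(1+0.854×0.391) = 0.93334.
Stage 2 (into S): u = (0.93334+0.4334)/(1+0.93334×0.4334) = 0.97311, so the speed is 0.9731c.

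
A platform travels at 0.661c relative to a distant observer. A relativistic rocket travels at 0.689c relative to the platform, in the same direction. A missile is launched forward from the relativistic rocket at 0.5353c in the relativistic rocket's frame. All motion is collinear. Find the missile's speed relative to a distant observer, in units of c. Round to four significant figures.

0.9775c

Apply u = (u'+v)/(1+u'v) twice. Missile in the platform frame: (0.5353+0.689)/(1+0.5353·0.689) = 1.2243/1.3688217 = 0.89442c.
That velocity, transformed to the rest frame of a distant observer: (0.89442+0.661)/(1+0.89442·0.661) = 1.55542/1.59121162 = 0.97751c.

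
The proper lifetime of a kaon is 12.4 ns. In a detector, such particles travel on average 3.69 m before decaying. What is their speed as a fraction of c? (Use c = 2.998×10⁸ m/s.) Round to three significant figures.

d = βγcτ ⇒ βγ = d/(cτ) = 3.690 m / (3.71752 m) = 0.9926.
β = (βγ)/√(1+(βγ)²) = 0.9926/√1.985255 = 0.704.

0.704c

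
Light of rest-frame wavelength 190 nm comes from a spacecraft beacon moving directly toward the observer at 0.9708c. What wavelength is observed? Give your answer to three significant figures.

Relativistic Doppler for wavelength: λ_obs = λ_src · √((1−β)/(1+β)).
With β = 0.9708: factor = √(0.0292/1.9708) = 0.12172.
λ_obs = 190 × 0.12172 = 23.1 nm.

23.1 nm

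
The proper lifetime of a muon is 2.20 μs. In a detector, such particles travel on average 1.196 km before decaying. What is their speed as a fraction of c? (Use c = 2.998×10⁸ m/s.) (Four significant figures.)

0.8757c

Let x = d/(cτ) = 1196 m / (2.998×10⁸ m/s × 2.200×10^-6 s) = 1.8133. Since d = βγcτ, x = βγ = β/√(1−β²).
Solving: β² = x²/(1+x²) = 3.28806/4.28806 = 0.766794, so β = 0.8757.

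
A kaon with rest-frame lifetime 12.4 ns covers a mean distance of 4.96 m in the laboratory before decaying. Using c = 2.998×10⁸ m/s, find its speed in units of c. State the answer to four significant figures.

d = βγcτ ⇒ βγ = d/(cτ) = 4.960 m / (3.71752 m) = 1.3342.
β = (βγ)/√(1+(βγ)²) = 1.3342/√2.78009 = 0.8002.

0.8002c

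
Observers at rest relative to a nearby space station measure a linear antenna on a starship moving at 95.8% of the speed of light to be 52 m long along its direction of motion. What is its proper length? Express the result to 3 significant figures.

181 m

β² = 0.917764, so γ = 1/√0.082236 = 3.4871.
Proper length: L₀ = γ·L = 3.4871 × 52 = 181 m.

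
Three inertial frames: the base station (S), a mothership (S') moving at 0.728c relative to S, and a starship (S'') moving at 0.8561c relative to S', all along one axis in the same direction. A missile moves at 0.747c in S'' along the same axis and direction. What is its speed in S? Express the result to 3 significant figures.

0.996c

Compose velocities in two stages. Stage 1 (into S'): u₁ = (0.747+0.8561)/(1+0.747×0.8561) = 0.97779.
Stage 2 (into S): u = (0.97779+0.728)/(1+0.97779×0.728) = 0.99647, so the speed is 0.996c.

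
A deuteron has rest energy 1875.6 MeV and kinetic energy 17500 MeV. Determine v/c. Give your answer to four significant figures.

0.9953

K = (γ−1)mc², so γ = 1 + 17500/1875.6 = 10.33.
Then v/c = √(1 − γ⁻²) = √(1 − 0.00937129) = √0.99062871 = 0.9953.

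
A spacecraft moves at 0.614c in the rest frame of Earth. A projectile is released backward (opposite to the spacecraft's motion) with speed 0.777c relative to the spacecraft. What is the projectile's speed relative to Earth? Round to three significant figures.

0.312c

In units of c, u = (u' + v)/(1 + u'v) with u' = −0.777 and v = 0.614.
Numerator: −0.777 + 0.614 = −0.163. Denominator: 1 + (−0.777)(0.614) = 0.522922.
u = −0.163/0.522922 = −0.31171, so the speed is 0.312c.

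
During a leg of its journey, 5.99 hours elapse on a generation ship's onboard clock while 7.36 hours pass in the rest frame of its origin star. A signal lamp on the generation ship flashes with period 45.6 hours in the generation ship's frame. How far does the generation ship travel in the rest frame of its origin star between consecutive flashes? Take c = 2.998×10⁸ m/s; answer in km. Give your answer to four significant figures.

From Δt = γΔτ: γ = 7.36/5.99 = 1.22871.
β = √(1 − 1/γ²) = 0.58106. Lab-frame period = γτ = 1.22871×45.6 hours = 56.029 hours. Distance = βc × γτ = 0.58106 × 2.998×10⁸ m/s × 201704.4 s = 3.5137×10^13 m = 3.514×10^10 km.

3.514×10^10 km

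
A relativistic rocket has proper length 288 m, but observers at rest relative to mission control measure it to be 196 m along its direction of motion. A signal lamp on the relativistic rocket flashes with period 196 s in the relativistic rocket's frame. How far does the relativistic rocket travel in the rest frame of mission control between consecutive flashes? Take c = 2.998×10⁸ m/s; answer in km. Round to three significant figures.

Length contraction gives γ = L₀/L = 288/196 = 1.46939.
β = √(1 − 1/γ²) = 0.7327. Lab-frame period = γτ = 1.46939×196 s = 288 s. Distance = βc × γτ = 0.7327 × 2.998×10⁸ m/s × 288 s = 6.3263×10^10 m = 6.33×10^7 km.

6.33×10^7 km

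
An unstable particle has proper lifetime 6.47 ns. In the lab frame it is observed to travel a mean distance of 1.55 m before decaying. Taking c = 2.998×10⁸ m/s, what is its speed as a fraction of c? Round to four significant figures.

Lab distance = (lab lifetime)·v = γτ·βc, so βγ = d/(cτ) = 1.550/(2.998×10⁸ × 6.470×10^-9) = 0.79909.
With βγ = 0.79909: γ² = 1 + (βγ)² = 1.638545, and β = (βγ)/γ = 0.79909/1.28006 = 0.6243.

0.6243c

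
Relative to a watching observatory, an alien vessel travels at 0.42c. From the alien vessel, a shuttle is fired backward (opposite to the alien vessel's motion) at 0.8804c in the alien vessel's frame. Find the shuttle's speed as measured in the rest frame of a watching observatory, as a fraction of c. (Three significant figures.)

Relativistic velocity addition: u = (u' + v)/(1 + u'v/c²), with u' = −0.8804c and v = 0.42c.
Numerator: −0.8804 + 0.42 = −0.4604. Denominator: 1 + (−0.8804)(0.42) = 0.630232.
u = −0.4604/0.630232 = −0.73052, so the speed is 0.731c.

0.731c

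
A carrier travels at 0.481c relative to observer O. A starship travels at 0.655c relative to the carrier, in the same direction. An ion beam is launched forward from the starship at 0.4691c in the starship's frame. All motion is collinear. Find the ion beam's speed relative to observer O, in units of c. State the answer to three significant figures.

0.949c

Apply u = (u'+v)/(1+u'v) twice. Ion beam in the carrier frame: (0.4691+0.655)/(1+0.4691·0.655) = 1.1241/1.3072605 = 0.85989c.
That velocity, transformed to the rest frame of observer O: (0.85989+0.481)/(1+0.85989·0.481) = 1.34089/1.41360709 = 0.94856c.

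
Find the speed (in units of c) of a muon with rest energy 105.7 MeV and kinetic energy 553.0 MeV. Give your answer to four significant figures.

γ = 1 + K/(mc²) = 1 + 553.0/105.7 = 6.2318.
β = √(1 − 1/γ²) = √(1 − 0.0257497) = √0.9742503 = 0.9870.

0.9870c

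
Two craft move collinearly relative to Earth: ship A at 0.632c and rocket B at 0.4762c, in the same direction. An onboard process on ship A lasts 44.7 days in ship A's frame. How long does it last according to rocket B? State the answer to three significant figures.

45.9 days

Transform ship A's velocity into rocket B's frame: (0.632 − 0.4762)/(1 − 0.632·0.4762) = 0.1558/0.6990416, so the relative speed is 0.22288c.
At |u| = 0.22288c, γ = (1 − 0.0496755)^(−1/2) = 1.0258.
The clock on ship A records proper time, so rocket B measures Δt = γΔτ = 1.0258 × 44.7 = 45.9 days.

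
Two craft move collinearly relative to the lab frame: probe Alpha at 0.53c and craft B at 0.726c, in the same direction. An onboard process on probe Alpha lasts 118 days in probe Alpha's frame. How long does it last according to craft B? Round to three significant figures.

Transform probe Alpha's velocity into craft B's frame: (0.53 − 0.726)/(1 − 0.53·0.726) = −0.196/0.61522, so the relative speed is 0.31859c.
γ for this relative speed: γ = 1/√(1 − 0.1015) = 1.055.
The clock on probe Alpha records proper time, so craft B measures Δt = γΔτ = 1.055 × 118 = 124 days.

124 days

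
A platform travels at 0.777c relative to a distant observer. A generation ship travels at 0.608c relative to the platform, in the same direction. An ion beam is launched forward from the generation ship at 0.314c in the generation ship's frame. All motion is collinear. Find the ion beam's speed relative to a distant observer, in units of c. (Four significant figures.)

Apply u = (u'+v)/(1+u'v) twice. Ion beam in the platform frame: (0.314+0.608)/(1+0.314·0.608) = 0.922/1.190912 = 0.7742c.
That velocity, transformed to the rest frame of a distant observer: (0.7742+0.777)/(1+0.7742·0.777) = 1.5512/1.6015534 = 0.96856c.

0.9686c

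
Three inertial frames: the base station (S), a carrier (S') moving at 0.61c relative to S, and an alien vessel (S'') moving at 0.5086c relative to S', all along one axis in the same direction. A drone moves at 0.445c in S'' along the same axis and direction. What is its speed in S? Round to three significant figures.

0.941c

Apply u = (u'+v)/(1+u'v) twice. Drone in the carrier frame: (0.445+0.5086)/(1+0.445·0.5086) = 0.9536/1.226327 = 0.77761c.
That velocity, transformed to the rest frame of the base station: (0.77761+0.61)/(1+0.77761·0.61) = 1.38761/1.4743421 = 0.94117c.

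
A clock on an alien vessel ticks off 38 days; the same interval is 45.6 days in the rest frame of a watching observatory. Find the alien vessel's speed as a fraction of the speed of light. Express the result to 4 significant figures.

γ = Δt/Δτ = 45.6/38 = 1.2.
β = √(1 − 1/γ²) = √(1 − 0.694444) = √0.305556 = 0.5528.

0.5528c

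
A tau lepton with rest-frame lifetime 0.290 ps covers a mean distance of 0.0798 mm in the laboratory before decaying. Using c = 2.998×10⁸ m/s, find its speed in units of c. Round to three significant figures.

d = βγcτ ⇒ βγ = d/(cτ) = 7.980×10^-5 m / (8.6942×10^-5 m) = 0.91785.
β = (βγ)/√(1+(βγ)²) = 0.91785/√1.842449 = 0.676.

0.676c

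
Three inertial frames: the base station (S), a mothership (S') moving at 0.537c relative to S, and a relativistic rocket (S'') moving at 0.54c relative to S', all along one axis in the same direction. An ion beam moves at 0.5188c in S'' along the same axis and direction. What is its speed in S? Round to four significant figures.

Compose velocities in two stages. Stage 1 (into S'): u₁ = (0.5188+0.54)/(1+0.5188×0.54) = 0.82709.
Stage 2 (into S): u = (0.82709+0.537)/(1+0.82709×0.537) = 0.94456, so the speed is 0.9446c.

0.9446c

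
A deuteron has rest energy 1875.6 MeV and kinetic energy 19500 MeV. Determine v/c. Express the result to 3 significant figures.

γ = 1 + K/(mc²) = 1 + 19500/1875.6 = 11.397.
β = √(1 − 1/γ²) = √(1 − 0.00769873) = √0.99230127 = 0.996.

0.996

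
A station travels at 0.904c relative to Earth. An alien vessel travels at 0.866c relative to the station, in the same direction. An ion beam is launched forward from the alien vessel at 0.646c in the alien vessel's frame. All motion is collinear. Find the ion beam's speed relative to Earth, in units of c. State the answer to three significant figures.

Apply u = (u'+v)/(1+u'v) twice. Ion beam in the station frame: (0.646+0.866)/(1+0.646·0.866) = 1.512/1.559436 = 0.96958c.
That velocity, transformed to the rest frame of Earth: (0.96958+0.904)/(1+0.96958·0.904) = 1.87358/1.87650032 = 0.99844c.

0.998c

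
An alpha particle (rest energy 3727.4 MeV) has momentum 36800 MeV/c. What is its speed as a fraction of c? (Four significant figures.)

0.9949c

βγ = pc/(mc²) = 36800/3727.4 = 9.8728.
Since γ² = 1 + (βγ)² = 98.4722, γ = √98.4722 = 9.92332, and β = (βγ)/γ = 9.8728/9.92332 = 0.9949.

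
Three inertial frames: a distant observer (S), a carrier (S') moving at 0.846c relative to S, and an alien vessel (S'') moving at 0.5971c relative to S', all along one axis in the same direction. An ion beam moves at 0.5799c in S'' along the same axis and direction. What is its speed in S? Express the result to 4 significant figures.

0.9889c

Apply u = (u'+v)/(1+u'v) twice. Ion beam in the carrier frame: (0.5799+0.5971)/(1+0.5799·0.5971) = 1.177/1.34625829 = 0.87428c.
That velocity, transformed to the rest frame of a distant observer: (0.87428+0.846)/(1+0.87428·0.846) = 1.72028/1.73964088 = 0.98887c.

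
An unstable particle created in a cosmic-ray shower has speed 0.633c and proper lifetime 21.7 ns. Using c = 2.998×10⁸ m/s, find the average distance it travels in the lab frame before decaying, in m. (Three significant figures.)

5.32 m

With β = 0.633, γ = 1/√(1 − 0.633²) = 1/√0.599311 = 1.2917.
Lab-frame lifetime: Δt = γτ = 1.2917 × 21.7 ns = 28.03 ns.
Distance: d = vΔt = 0.633 × 2.998×10⁸ m/s × 2.8030×10^-8 s = 5.32 m.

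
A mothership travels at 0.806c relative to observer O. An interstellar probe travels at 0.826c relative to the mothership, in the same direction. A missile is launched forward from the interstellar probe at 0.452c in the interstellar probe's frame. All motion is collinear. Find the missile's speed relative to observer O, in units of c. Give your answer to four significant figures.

0.9923c

Apply u = (u'+v)/(1+u'v) twice. Missile in the mothership frame: (0.452+0.826)/(1+0.452·0.826) = 1.278/1.373352 = 0.93057c.
That velocity, transformed to the rest frame of observer O: (0.93057+0.806)/(1+0.93057·0.806) = 1.73657/1.75003942 = 0.9923c.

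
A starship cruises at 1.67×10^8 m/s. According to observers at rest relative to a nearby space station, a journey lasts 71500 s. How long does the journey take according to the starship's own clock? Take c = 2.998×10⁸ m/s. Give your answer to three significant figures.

59400 s

β = v/c = (1.67×10^8 m/s)/(2.998×10⁸ m/s) = 0.557038.
Lorentz factor: γ = (1 − 0.3102913)^(−1/2) = 1.2041.
The moving clock records proper time: Δτ = Δt/γ = 71500/1.2041 = 59400 s.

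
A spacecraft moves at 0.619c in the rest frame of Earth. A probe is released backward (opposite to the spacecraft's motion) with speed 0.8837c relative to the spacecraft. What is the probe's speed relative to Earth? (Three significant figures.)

In units of c, u = (u' + v)/(1 + u'v) with u' = −0.8837 and v = 0.619.
Numerator: −0.8837 + 0.619 = −0.2647. Denominator: 1 + (−0.8837)(0.619) = 0.4529897.
u = −0.2647/0.4529897 = −0.58434, so the speed is 0.584c.

0.584c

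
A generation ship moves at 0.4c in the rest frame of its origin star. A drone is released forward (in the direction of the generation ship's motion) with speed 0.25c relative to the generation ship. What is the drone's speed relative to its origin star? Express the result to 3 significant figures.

0.591c

Relativistic velocity addition: u = (u' + v)/(1 + u'v/c²), with u' = 0.25c and v = 0.4c.
Numerator: 0.25 + 0.4 = 0.65. Denominator: 1 + (0.25)(0.4) = 1.1.
u = 0.65/1.1 = 0.59091, so the speed is 0.591c.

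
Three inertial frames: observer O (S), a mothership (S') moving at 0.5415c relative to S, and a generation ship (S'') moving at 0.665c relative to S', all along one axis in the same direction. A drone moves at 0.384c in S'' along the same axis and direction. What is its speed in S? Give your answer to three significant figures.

0.948c

Compose velocities in two stages. Stage 1 (into S'): u₁ = (0.384+0.665)/(1+0.384×0.665) = 0.83562.
Stage 2 (into S): u = (0.83562+0.5415)/(1+0.83562×0.5415) = 0.94811, so the speed is 0.948c.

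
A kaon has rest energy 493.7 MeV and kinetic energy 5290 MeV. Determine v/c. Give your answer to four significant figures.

γ = 1 + K/(mc²) = 1 + 5290/493.7 = 11.715.
β = √(1 − 1/γ²) = √(1 − 0.00728644) = √0.99271356 = 0.9964.

0.9964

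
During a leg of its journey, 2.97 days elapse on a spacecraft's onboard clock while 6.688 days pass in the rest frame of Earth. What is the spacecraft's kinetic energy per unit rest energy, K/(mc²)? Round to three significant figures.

1.25

γ = Δt/Δτ = 6.688/2.97 = 2.25185.
K/(mc²) = γ − 1 = 2.25185 − 1 = 1.25.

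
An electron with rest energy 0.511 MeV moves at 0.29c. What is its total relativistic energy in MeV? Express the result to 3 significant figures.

0.534 MeV

γ = 1/√(1 − β²) = 1/√(1 − 0.0841) = 1/√0.9159 = 1/0.957027 = 1.0449.
Total energy: E = γmc² = 1.0449 × 0.511 MeV = 0.534 MeV.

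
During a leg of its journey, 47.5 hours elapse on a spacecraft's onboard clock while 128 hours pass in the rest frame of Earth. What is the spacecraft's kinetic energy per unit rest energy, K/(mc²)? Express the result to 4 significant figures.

γ = Δt/Δτ = 128/47.5 = 2.69474.
K/(mc²) = γ − 1 = 2.69474 − 1 = 1.695.

1.695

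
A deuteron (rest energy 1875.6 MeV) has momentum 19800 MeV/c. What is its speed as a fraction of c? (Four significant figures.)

0.9955c

pc/(mc²) = 19800/1875.6 = 10.557 = βγ = β/√(1−β²).
So β² = x²/(1 + x²) with x = 10.557: x² = 111.45, β² = 111.45/112.45 = 0.991107, β = 0.9955.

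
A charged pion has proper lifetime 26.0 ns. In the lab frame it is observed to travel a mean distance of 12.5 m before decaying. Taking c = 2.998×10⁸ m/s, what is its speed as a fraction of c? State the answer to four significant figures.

0.8485c

Lab distance = (lab lifetime)·v = γτ·βc, so βγ = d/(cτ) = 12.50/(2.998×10⁸ × 2.600×10^-8) = 1.6036.
With βγ = 1.6036: γ² = 1 + (βγ)² = 3.57153, and β = (βγ)/γ = 1.6036/1.88985 = 0.8485.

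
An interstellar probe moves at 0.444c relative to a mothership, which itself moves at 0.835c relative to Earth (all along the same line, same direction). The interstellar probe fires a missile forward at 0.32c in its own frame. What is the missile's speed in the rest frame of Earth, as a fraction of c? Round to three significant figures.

0.965c

Apply u = (u'+v)/(1+u'v) twice. Missile in the mothership frame: (0.32+0.444)/(1+0.32·0.444) = 0.764/1.14208 = 0.66895c.
That velocity, transformed to the rest frame of Earth: (0.66895+0.835)/(1+0.66895·0.835) = 1.50395/1.55857325 = 0.96495c.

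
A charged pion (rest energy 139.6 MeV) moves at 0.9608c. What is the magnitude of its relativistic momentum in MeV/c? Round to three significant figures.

Lorentz factor: γ = (1 − 0.92313664)^(−1/2) = 3.607.
Momentum: p = γβ·mc = 3.607 × 0.9608 × 139.6 MeV/c = 484 MeV/c.

484 MeV/c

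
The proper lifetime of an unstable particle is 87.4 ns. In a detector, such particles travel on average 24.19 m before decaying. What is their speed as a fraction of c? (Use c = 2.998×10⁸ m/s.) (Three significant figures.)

Lab distance = (lab lifetime)·v = γτ·βc, so βγ = d/(cτ) = 24.19/(2.998×10⁸ × 8.740×10^-8) = 0.92319.
With βγ = 0.92319: γ² = 1 + (βγ)² = 1.85228, and β = (βγ)/γ = 0.92319/1.36098 = 0.678.

0.678c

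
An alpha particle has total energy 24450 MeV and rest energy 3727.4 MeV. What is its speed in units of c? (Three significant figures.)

0.988c

γ = E/(mc²) = 24450/3727.4 = 6.5595.
β = √(1 − 1/γ²) = √(1 − 0.0232412) = √0.9767588 = 0.988.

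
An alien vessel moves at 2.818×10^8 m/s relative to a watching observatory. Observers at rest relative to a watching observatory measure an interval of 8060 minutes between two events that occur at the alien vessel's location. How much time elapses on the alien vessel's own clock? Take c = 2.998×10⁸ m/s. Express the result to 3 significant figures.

2750 minutes

β = v/c = (2.818×10^8 m/s)/(2.998×10⁸ m/s) = 0.93996.
γ = 1/√(1 − β²) = 1/√(1 − 0.8835248016) = 1/√0.1164751984 = 1/0.341285 = 2.9301.
The moving clock records proper time: Δτ = Δt/γ = 8060/2.9301 = 2750 minutes.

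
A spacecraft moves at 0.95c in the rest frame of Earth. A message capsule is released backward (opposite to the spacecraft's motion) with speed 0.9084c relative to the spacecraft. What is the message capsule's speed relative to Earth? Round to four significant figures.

Relativistic velocity addition: u = (u' + v)/(1 + u'v/c²), with u' = −0.9084c and v = 0.95c.
Numerator: −0.9084 + 0.95 = 0.0416. Denominator: 1 + (−0.9084)(0.95) = 0.13702.
u = 0.0416/0.13702 = 0.30361, so the speed is 0.3036c.

0.3036c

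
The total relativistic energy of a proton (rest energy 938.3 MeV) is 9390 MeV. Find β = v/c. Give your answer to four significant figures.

0.9950

γ = E/(mc²) = 9390/938.3 = 10.007.
β = √(1 − 1/γ²) = √(1 − 0.00998601) = √0.99001399 = 0.9950.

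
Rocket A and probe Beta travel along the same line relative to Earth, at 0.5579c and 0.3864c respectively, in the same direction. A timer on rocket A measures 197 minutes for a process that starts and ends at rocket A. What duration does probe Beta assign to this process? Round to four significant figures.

Speed of rocket A in probe Beta's frame: u = (v_A − v_B)/(1 − v_A v_B/c²) = (0.5579 − 0.3864)/(1 − 0.5579×0.3864) = 0.1715/0.78442744 = 0.21863; |u| = 0.21863c.
At |u| = 0.21863c, γ = (1 − 0.0477991)^(−1/2) = 1.0248.
Rocket A's interval is proper; time dilation gives Δt_B = γΔτ = 1.0248 × 197 minutes = 201.9 minutes.

201.9 minutes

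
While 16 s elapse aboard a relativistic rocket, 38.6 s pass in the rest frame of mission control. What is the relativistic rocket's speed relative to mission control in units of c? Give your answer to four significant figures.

γ = Δt/Δτ = 38.6/16 = 2.4125.
β = √(1 − 1/γ²) = √(1 − 0.171817) = √0.828183 = 0.9100.

0.9100c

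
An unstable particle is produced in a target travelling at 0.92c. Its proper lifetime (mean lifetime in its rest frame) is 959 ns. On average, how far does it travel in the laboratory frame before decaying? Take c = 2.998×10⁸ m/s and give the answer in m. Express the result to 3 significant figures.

675 m

γ = 1/√(1 − β²) = 1/√(1 − 0.8464) = 1/√0.1536 = 1/0.391918 = 2.5516.
Lab-frame lifetime: Δt = γτ = 2.5516 × 959 ns = 2447 ns.
Distance: d = vΔt = 0.92 × 2.998×10⁸ m/s × 2.4470×10^-6 s = 675 m.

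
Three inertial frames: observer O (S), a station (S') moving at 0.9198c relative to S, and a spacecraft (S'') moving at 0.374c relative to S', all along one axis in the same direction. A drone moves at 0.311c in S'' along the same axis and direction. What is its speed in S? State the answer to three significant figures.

0.980c

Apply u = (u'+v)/(1+u'v) twice. Drone in the station frame: (0.311+0.374)/(1+0.311·0.374) = 0.685/1.116314 = 0.61363c.
That velocity, transformed to the rest frame of observer O: (0.61363+0.9198)/(1+0.61363·0.9198) = 1.53343/1.564416874 = 0.98019c.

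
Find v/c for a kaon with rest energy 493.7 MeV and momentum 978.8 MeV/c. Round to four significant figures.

0.8929

βγ = pc/(mc²) = 978.8/493.7 = 1.9826.
Since γ² = 1 + (βγ)² = 4.9307, γ = √4.9307 = 2.22052, and β = (βγ)/γ = 1.9826/2.22052 = 0.8929.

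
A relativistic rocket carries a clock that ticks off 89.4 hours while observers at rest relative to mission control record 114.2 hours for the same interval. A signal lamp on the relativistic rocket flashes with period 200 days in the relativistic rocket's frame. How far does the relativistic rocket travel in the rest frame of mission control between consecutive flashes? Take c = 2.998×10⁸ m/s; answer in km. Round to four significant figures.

From Δt = γΔτ: γ = 114.2/89.4 = 1.2774.
β = √(1 − 1/γ²) = 0.62222. Lab-frame period = γτ = 1.2774×200 days = 255.48 days. Distance = βc × γτ = 0.62222 × 2.998×10⁸ m/s × 22073472 s = 4.1176×10^15 m = 4.118×10^12 km.

4.118×10^12 km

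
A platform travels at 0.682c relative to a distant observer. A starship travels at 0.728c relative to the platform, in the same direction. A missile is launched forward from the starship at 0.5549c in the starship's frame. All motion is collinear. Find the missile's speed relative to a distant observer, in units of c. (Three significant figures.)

0.983c

First combine the missile and starship (S''→S'): u₁ = (0.5549 + 0.728)/(1 + 0.5549×0.728) = 1.2829/1.4039672 = 0.91377.
Then combine with the platform (S'→S): u = (0.91377 + 0.682)/(1 + 0.91377×0.682) = 1.59577/1.62319114 = 0.98311.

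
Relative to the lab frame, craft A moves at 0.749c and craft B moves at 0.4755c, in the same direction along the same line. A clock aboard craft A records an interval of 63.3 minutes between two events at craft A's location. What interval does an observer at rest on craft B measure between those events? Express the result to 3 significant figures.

Transform craft A's velocity into craft B's frame: (0.749 − 0.4755)/(1 − 0.749·0.4755) = 0.2735/0.6438505, so the relative speed is 0.42479c.
γ for this relative speed: γ = 1/√(1 − 0.180447) = 1.1046.
The clock on craft A records proper time, so craft B measures Δt = γΔτ = 1.1046 × 63.3 = 69.9 minutes.

69.9 minutes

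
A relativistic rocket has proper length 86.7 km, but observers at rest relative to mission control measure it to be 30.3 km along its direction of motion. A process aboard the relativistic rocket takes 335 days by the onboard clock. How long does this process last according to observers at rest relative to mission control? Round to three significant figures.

From L = L₀/γ: γ = 86.7/30.3 = 2.86139.
The same γ dilates the second interval: 2.86139 × 335 days = 959 days.

959 days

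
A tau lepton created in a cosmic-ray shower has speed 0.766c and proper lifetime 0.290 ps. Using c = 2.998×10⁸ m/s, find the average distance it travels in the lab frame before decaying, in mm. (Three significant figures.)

0.104 mm

With β = 0.766, γ = 1/√(1 − 0.766²) = 1/√0.413244 = 1.5556.
Lab-frame lifetime: Δt = γτ = 1.5556 × 0.290 ps = 0.45112 ps.
Distance: d = vΔt = 0.766 × 2.998×10⁸ m/s × 4.5112×10^-13 s = 1.04×10^-4 m = 0.104 mm.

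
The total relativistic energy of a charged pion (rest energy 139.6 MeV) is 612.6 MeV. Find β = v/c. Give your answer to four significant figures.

Total energy E = γmc² gives γ = 612.6/139.6 = 4.3883.
Hence β = √(1 − 1/γ²) = √(1 − 0.0519287) = √0.9480713 = 0.9737.

0.9737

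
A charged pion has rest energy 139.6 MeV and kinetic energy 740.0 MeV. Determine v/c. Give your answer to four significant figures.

0.9873

γ = 1 + K/(mc²) = 1 + 740.0/139.6 = 6.3009.
β = √(1 − 1/γ²) = √(1 − 0.0251881) = √0.9748119 = 0.9873.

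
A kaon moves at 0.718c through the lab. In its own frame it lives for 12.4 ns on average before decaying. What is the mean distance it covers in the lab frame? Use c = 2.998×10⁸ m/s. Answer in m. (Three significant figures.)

With β = 0.718, γ = 1/√(1 − 0.718²) = 1/√0.484476 = 1.4367.
Lab-frame lifetime: Δt = γτ = 1.4367 × 12.4 ns = 17.815 ns.
Distance: d = vΔt = 0.718 × 2.998×10⁸ m/s × 1.7815×10^-8 s = 3.83 m.

3.83 m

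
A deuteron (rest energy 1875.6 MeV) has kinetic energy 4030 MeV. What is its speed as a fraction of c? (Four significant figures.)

K = (γ−1)mc², so γ = 1 + 4030/1875.6 = 3.1486.
Then v/c = √(1 − γ⁻²) = √(1 − 0.100871) = √0.899129 = 0.9482.

0.9482c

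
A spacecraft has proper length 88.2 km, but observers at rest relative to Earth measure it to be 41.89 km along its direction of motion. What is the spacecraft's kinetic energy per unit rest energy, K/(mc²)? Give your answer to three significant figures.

γ = L₀/L = 88.2/41.89 = 2.10551.
K/(mc²) = γ − 1 = 2.10551 − 1 = 1.11.

1.11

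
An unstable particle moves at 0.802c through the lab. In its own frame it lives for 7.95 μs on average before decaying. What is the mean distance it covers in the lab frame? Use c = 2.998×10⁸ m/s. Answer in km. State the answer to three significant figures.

With β = 0.802, γ = 1/√(1 − 0.802²) = 1/√0.356796 = 1.6741.
Lab-frame lifetime: Δt = γτ = 1.6741 × 7.95 μs = 13.309 μs.
Distance: d = vΔt = 0.802 × 2.998×10⁸ m/s × 1.3309×10^-5 s = 3200 m = 3.20 km.

3.20 km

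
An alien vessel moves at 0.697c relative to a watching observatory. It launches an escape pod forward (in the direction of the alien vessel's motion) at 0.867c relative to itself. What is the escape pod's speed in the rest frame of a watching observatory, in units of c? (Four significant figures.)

In units of c, u = (u' + v)/(1 + u'v) with u' = 0.867 and v = 0.697.
Numerator: 0.867 + 0.697 = 1.564. Denominator: 1 + (0.867)(0.697) = 1.604299.
u = 1.564/1.604299 = 0.97488, so the speed is 0.9749c.

0.9749c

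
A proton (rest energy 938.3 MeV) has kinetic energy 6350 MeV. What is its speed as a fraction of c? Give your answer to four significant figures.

0.9917c

K = (γ−1)mc², so γ = 1 + 6350/938.3 = 7.7676.
Then v/c = √(1 − γ⁻²) = √(1 − 0.016574) = √0.983426 = 0.9917.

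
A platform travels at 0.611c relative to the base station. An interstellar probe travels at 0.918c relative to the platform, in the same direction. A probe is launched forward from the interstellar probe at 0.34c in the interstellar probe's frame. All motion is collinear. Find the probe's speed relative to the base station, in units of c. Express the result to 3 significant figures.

0.990c

Apply u = (u'+v)/(1+u'v) twice. Probe in the platform frame: (0.34+0.918)/(1+0.34·0.918) = 1.258/1.31212 = 0.95875c.
That velocity, transformed to the rest frame of the base station: (0.95875+0.611)/(1+0.95875·0.611) = 1.56975/1.58579625 = 0.98988c.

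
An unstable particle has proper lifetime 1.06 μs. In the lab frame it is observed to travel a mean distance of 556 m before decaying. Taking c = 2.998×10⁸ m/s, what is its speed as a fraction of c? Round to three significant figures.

d = βγcτ ⇒ βγ = d/(cτ) = 556.0 m / (317.788 m) = 1.7496.
β = (βγ)/√(1+(βγ)²) = 1.7496/√4.0611 = 0.868.

0.868c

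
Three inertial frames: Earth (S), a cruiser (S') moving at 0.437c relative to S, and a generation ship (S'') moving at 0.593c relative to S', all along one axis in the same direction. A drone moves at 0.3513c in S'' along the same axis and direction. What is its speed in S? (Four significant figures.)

0.9083c

Apply u = (u'+v)/(1+u'v) twice. Drone in the cruiser frame: (0.3513+0.593)/(1+0.3513·0.593) = 0.9443/1.2083209 = 0.7815c.
That velocity, transformed to the rest frame of Earth: (0.7815+0.437)/(1+0.7815·0.437) = 1.2185/1.3415155 = 0.9083c.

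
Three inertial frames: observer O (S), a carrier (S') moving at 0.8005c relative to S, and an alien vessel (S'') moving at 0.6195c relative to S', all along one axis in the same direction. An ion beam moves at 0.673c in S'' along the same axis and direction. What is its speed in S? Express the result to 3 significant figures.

0.990c

First combine the ion beam and alien vessel (S''→S'): u₁ = (0.673 + 0.6195)/(1 + 0.673×0.6195) = 1.2925/1.4169235 = 0.91219.
Then combine with the carrier (S'→S): u = (0.91219 + 0.8005)/(1 + 0.91219×0.8005) = 1.71269/1.730208095 = 0.98988.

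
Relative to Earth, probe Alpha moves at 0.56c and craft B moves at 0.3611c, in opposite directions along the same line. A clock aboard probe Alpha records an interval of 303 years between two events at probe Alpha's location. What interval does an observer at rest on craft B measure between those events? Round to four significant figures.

Transform probe Alpha's velocity into craft B's frame: (0.56 + 0.3611)/(1 + 0.56·0.3611) = 0.9211/1.202216, so the relative speed is 0.76617c.
At |u| = 0.76617c, γ = (1 − 0.587016)^(−1/2) = 1.5561.
The clock on probe Alpha records proper time, so craft B measures Δt = γΔτ = 1.5561 × 303 = 471.5 years.

471.5 years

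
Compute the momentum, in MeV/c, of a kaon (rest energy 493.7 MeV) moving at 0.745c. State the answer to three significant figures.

Lorentz factor: γ = (1 − 0.555025)^(−1/2) = 1.4991.
Momentum: p = γβ·mc = 1.4991 × 0.745 × 493.7 MeV/c = 551 MeV/c.

551 MeV/c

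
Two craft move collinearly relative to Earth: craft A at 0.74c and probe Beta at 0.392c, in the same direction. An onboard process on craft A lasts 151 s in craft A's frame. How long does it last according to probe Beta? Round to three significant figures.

Transform craft A's velocity into probe Beta's frame: (0.74 − 0.392)/(1 − 0.74·0.392) = 0.348/0.70992, so the relative speed is 0.4902c.
At |u| = 0.4902c, γ = (1 − 0.240296)^(−1/2) = 1.1473.
Craft A's interval is proper; time dilation gives Δt_B = γΔτ = 1.1473 × 151 s = 173 s.

173 s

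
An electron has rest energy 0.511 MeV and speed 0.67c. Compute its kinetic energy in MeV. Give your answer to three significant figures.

Lorentz factor: γ = (1 − 0.4489)^(−1/2) = 1.34705.
Kinetic energy: K = (γ − 1)mc² = (1.34705 − 1) × 0.511 MeV = 0.34705 × 0.511 = 0.177 MeV.

0.177 MeV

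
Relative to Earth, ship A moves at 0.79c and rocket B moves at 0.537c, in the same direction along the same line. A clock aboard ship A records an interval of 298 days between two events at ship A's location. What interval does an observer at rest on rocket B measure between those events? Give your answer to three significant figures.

Speed of ship A in rocket B's frame: u = (v_A − v_B)/(1 − v_A v_B/c²) = (0.79 − 0.537)/(1 − 0.79×0.537) = 0.253/0.57577 = 0.43941; |u| = 0.43941c.
γ for this relative speed: γ = 1/√(1 − 0.193081) = 1.1132.
The clock on ship A records proper time, so rocket B measures Δt = γΔτ = 1.1132 × 298 = 332 days.

332 days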